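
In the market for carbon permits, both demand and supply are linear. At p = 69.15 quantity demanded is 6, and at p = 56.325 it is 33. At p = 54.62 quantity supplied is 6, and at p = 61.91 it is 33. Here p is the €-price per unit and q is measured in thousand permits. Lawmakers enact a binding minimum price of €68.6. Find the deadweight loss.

€125.37 thousand

Demand slope = (56.325 − 69.15)/(33 − 6) = −0.475, so p = 72 − 0.475q.
Supply slope = (61.91 − 54.62)/(33 − 6) = 0.27, so p = 53 + 0.27q.
Competitive equilibrium: 72 − 0.475q = 53 + 0.27q → q* = 25.5034, p* = 59.8859.
At the floor p = 68.6, quantity demanded = (72 − 68.6)/0.475 = 7.1579.
Sellers' marginal cost at q' = 7.1579: 53 + 0.27·7.1579 = 54.9326.
Δq = 25.5034 − 7.1579 = 18.3455; wedge = 68.6 − 54.9326 = 13.6674.
DWL = ½ × 18.3455 × 13.6674 = €125.37 thousand.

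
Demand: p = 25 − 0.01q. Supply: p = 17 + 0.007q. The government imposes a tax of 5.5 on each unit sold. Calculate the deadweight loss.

Competitive equilibrium: 25 − 0.01q = 17 + 0.007q → q* = 470.5882, p* = 20.2941.
With the tax, the buyer price exceeds the seller price by 5.5: (25 − 0.01q) − (17 + 0.007q) = 5.5 → q' = 147.0588.
Δq = 470.5882 − 147.0588 = 323.5294; the wedge equals the tax, 5.5.
Deadweight loss = ½ × 323.5294 × 5.5 = 889.71.

889.71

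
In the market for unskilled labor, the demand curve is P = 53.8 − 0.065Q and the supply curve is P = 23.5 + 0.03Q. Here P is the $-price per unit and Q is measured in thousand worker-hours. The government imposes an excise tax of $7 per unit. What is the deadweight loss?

Competitive equilibrium: 53.8 − 0.065Q = 23.5 + 0.03Q → Q* = 318.9474, P* = 33.0684.
With the tax, the buyer price exceeds the seller price by 7: (53.8 − 0.065Q) − (23.5 + 0.03Q) = 7 → Q' = 245.2632.
ΔQ = 318.9474 − 245.2632 = 73.6842; the wedge equals the tax, 7.
Deadweight loss = ½ × 73.6842 × 7 = $257.89 thousand.

$257.89 thousand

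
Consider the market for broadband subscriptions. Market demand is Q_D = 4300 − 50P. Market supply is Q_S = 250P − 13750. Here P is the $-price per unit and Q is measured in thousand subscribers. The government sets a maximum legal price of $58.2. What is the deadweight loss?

$2900.83 thousand

In inverse form: demand P = 86 − 0.02Q, supply P = 55 + 0.004Q.
Competitive equilibrium: 86 − 0.02Q = 55 + 0.004Q → Q* = 1291.6667, P* = 60.1667.
At the ceiling P = 58.2, quantity supplied = (58.2 − 55)/0.004 = 800.
Willingness to pay at Q' = 800: 86 − 0.02·800 = 70.
ΔQ = 1291.6667 − 800 = 491.6667; wedge = 70 − 58.2 = 11.8.
Deadweight loss = ½ × 491.6667 × 11.8 = $2900.83 thousand.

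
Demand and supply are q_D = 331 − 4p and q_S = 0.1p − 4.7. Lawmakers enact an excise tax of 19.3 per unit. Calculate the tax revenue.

In inverse form: demand p = 82.75 − 0.25q, supply p = 47 + 10q.
Competitive equilibrium: 82.75 − 0.25q = 47 + 10q → q* = 3.4878, p* = 81.878.
With the tax, the buyer price exceeds the seller price by 19.3: (82.75 − 0.25q) − (47 + 10q) = 19.3 → q' = 1.6049.
Tax revenue = 19.3 × 1.6049 = 30.97.

30.97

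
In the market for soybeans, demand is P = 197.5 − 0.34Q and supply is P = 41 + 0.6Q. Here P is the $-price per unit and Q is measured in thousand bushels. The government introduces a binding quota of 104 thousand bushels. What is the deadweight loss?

$1835.31 thousand

Competitive equilibrium: 197.5 − 0.34Q = 41 + 0.6Q → Q* = 166.4894, P* = 140.8936.
At Q = 104: demand price = 197.5 − 0.34·104 = 162.14; supply price = 41 + 0.6·104 = 103.4.
ΔQ = 166.4894 − 104 = 62.4894; wedge = 162.14 − 103.4 = 58.74.
Deadweight loss = ½ × 62.4894 × 58.74 = $1835.31 thousand.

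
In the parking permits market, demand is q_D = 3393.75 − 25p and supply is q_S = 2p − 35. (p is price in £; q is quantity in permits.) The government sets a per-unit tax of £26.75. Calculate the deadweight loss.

In inverse form: demand p = 135.75 − 0.04q, supply p = 17.5 + 0.5q.
Competitive equilibrium: 135.75 − 0.04q = 17.5 + 0.5q → q* = 218.9815, p* = 126.9907.
With the tax, the buyer price exceeds the seller price by 26.75: (135.75 − 0.04q) − (17.5 + 0.5q) = 26.75 → q' = 169.4444.
Δq = 218.9815 − 169.4444 = 49.5371; the wedge equals the tax, 26.75.
DWL = ½ × 49.5371 × 26.75 = £662.56.

£662.56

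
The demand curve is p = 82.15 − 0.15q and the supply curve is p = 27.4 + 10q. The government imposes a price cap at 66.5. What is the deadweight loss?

11.18

Competitive equilibrium: 82.15 − 0.15q = 27.4 + 10q → q* = 5.3941, p* = 81.3409.
At the ceiling p = 66.5, quantity supplied = (66.5 − 27.4)/10 = 3.91.
Willingness to pay at q' = 3.91: 82.15 − 0.15·3.91 = 81.5635.
Δq = 5.3941 − 3.91 = 1.4841; wedge = 81.5635 − 66.5 = 15.0635.
DWL = ½ × 1.4841 × 15.0635 = 11.18.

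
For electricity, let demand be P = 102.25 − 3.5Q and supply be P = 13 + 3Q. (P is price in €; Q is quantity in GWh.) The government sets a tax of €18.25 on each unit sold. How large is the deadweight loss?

Competitive equilibrium: 102.25 − 3.5Q = 13 + 3Q → Q* = 13.7308, P* = 54.1923.
With the tax, the buyer price exceeds the seller price by 18.25: (102.25 − 3.5Q) − (13 + 3Q) = 18.25 → Q' = 10.9231.
ΔQ = 13.7308 − 10.9231 = 2.8077; the wedge equals the tax, 18.25.
Welfare loss = ½ × 2.8077 × 18.25 = €25.62.

€25.62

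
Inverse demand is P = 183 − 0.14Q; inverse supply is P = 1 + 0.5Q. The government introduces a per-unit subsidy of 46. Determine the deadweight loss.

Competitive equilibrium: 183 − 0.14Q = 1 + 0.5Q → Q* = 284.375, P* = 143.1875.
The subsidy lowers effective supply by 46: P = 0.5Q − 45.
New quantity: 183 − 0.14Q = 0.5Q − 45 → Q' = 356.25.
Overproduction ΔQ = 356.25 − 284.375 = 71.875; wedge = subsidy = 46.
Deadweight loss = ½ × 71.875 × 46 = 1653.125.

1653.125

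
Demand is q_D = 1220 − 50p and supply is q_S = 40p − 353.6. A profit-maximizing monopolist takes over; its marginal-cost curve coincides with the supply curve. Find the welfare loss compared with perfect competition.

254.69

In inverse form: demand p = 24.4 − 0.02q, supply p = 8.84 + 0.025q.
Competitive equilibrium: 24.4 − 0.02q = 8.84 + 0.025q → q* = 345.7778, p* = 17.4844.
Marginal revenue: MR = 24.4 − 0.04q. Set MR = MC: 24.4 − 0.04q = 8.84 + 0.025q → q_m = 239.3846.
Price p_m = 24.4 − 0.02·239.3846 = 19.6123; MC(q_m) = 8.84 + 0.025·239.3846 = 14.8246.
Competitive q* = 345.7778, so Δq = 106.3932; wedge = 19.6123 − 14.8246 = 4.7877.
Welfare loss = ½ × 106.3932 × 4.7877 = 254.69.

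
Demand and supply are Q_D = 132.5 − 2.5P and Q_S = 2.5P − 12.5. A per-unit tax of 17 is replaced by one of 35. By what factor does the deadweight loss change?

4.239

In inverse form: demand P = 53 − 0.4Q, supply P = 5 + 0.4Q.
Competitive equilibrium: 53 − 0.4Q = 5 + 0.4Q → Q* = 60, P* = 29.
For a per-unit tax t: ΔQ = t/0.8, so DWL = ½·t·(t/0.8) = t²/1.6.
At t = 17: DWL = 180.625. At t = 35: DWL = 765.625.
Ratio = (35/17)² = 4.239.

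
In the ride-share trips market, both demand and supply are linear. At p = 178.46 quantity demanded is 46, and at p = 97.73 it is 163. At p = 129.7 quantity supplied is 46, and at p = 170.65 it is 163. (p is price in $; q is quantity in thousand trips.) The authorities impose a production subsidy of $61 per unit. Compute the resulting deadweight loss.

Demand slope = (97.73 − 178.46)/(163 − 46) = −0.69, so p = 210.2 − 0.69q.
Supply slope = (170.65 − 129.7)/(163 − 46) = 0.35, so p = 113.6 + 0.35q.
Competitive equilibrium: 210.2 − 0.69q = 113.6 + 0.35q → q* = 92.8846, p* = 146.1096.
The subsidy lowers effective supply by 61: p = 52.6 + 0.35q.
New quantity: 210.2 − 0.69q = 52.6 + 0.35q → q' = 151.5385.
Overproduction Δq = 151.5385 − 92.8846 = 58.6539; wedge = subsidy = 61.
Welfare loss = ½ × 58.6539 × 61 = $1788.94 thousand.

$1788.94 thousand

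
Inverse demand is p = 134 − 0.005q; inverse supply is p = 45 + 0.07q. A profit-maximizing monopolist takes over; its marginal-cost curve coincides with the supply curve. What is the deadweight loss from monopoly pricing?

Competitive equilibrium: 134 − 0.005q = 45 + 0.07q → q* = 1186.6667, p* = 128.0667.
Marginal revenue: MR = 134 − 0.01q. Set MR = MC: 134 − 0.01q = 45 + 0.07q → q_m = 1112.5.
Price p_m = 134 − 0.005·1112.5 = 128.4375; MC(q_m) = 45 + 0.07·1112.5 = 122.875.
Competitive q* = 1186.6667, so Δq = 74.1667; wedge = 128.4375 − 122.875 = 5.5625.
DWL = ½ × 74.1667 × 5.5625 = 206.28.

206.28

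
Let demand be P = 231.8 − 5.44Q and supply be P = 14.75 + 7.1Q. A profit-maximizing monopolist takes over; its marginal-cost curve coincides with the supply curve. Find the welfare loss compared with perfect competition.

171.95

Competitive equilibrium: 231.8 − 5.44Q = 14.75 + 7.1Q → Q* = 17.30861, P* = 137.64115.
Marginal revenue: MR = 231.8 − 10.88Q. Set MR = MC: 231.8 − 10.88Q = 14.75 + 7.1Q → Q_m = 12.07175.
Price P_m = 231.8 − 5.44·12.07175 = 166.12968; MC(Q_m) = 14.75 + 7.1·12.07175 = 100.45943.
Competitive Q* = 17.30861, so ΔQ = 5.23686; wedge = 166.12968 − 100.45943 = 65.67025.
DWL = ½ × 5.23686 × 65.67025 = 171.95.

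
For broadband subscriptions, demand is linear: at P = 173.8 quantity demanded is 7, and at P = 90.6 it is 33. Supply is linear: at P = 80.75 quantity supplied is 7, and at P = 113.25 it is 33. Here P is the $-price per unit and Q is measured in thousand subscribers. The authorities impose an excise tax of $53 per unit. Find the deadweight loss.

Demand slope = (90.6 − 173.8)/(33 − 7) = −3.2, so P = 196.2 − 3.2Q.
Supply slope = (113.25 − 80.75)/(33 − 7) = 1.25, so P = 72 + 1.25Q.
Competitive equilibrium: 196.2 − 3.2Q = 72 + 1.25Q → Q* = 27.9101, P* = 106.8876.
With the tax, the buyer price exceeds the seller price by 53: (196.2 − 3.2Q) − (72 + 1.25Q) = 53 → Q' = 16.
ΔQ = 27.9101 − 16 = 11.9101; the wedge equals the tax, 53.
DWL = ½ × 11.9101 × 53 = $315.62 thousand.

$315.62 thousand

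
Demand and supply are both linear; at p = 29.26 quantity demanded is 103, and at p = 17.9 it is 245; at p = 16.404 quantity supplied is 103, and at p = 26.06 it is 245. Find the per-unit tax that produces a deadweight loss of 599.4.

13.32

Demand slope = (17.9 − 29.26)/(245 − 103) = −0.08, so p = 37.5 − 0.08q.
Supply slope = (26.06 − 16.404)/(245 − 103) = 0.068, so p = 9.4 + 0.068q.
Competitive equilibrium: 37.5 − 0.08q = 9.4 + 0.068q → q* = 189.8649, p* = 22.3108.
A tax t gives Δq = t/0.148 and wedge t, so DWL = t²/0.296.
t²/0.296 = 599.4 → t² = 177.4224 → t = 13.32.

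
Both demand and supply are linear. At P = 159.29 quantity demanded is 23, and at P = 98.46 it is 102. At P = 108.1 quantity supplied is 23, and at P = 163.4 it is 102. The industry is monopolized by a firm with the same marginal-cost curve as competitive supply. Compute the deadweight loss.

Demand slope = (98.46 − 159.29)/(102 − 23) = −0.77, so P = 177 − 0.77Q.
Supply slope = (163.4 − 108.1)/(102 − 23) = 0.7, so P = 92 + 0.7Q.
Competitive equilibrium: 177 − 0.77Q = 92 + 0.7Q → Q* = 57.8231, P* = 132.4762.
Marginal revenue: MR = 177 − 1.54Q. Set MR = MC: 177 − 1.54Q = 92 + 0.7Q → Q_m = 37.9464.
Price P_m = 177 − 0.77·37.9464 = 147.7813; MC(Q_m) = 92 + 0.7·37.9464 = 118.5625.
Competitive Q* = 57.8231, so ΔQ = 19.8767; wedge = 147.7813 − 118.5625 = 29.2188.
The triangle = ½ × 19.8767 × 29.2188 = 290.39.

290.39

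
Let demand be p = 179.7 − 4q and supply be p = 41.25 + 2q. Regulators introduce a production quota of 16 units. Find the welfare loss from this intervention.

Competitive equilibrium: 179.7 − 4q = 41.25 + 2q → q* = 23.075, p* = 87.4.
At q = 16: demand price = 179.7 − 4·16 = 115.7; supply price = 41.25 + 2·16 = 73.25.
Δq = 23.075 − 16 = 7.075; wedge = 115.7 − 73.25 = 42.45.
Deadweight loss = ½ × 7.075 × 42.45 = 150.17.

150.17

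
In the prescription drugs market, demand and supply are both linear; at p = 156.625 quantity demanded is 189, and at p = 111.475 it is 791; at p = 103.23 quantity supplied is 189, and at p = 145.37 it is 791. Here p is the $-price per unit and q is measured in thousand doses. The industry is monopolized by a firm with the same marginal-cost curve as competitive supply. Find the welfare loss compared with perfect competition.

$2616.39 thousand

Demand slope = (111.475 − 156.625)/(791 − 189) = −0.075, so p = 170.8 − 0.075q.
Supply slope = (145.37 − 103.23)/(791 − 189) = 0.07, so p = 90 + 0.07q.
Competitive equilibrium: 170.8 − 0.075q = 90 + 0.07q → q* = 557.24138, p* = 129.0069.
Marginal revenue: MR = 170.8 − 0.15q. Set MR = MC: 170.8 − 0.15q = 90 + 0.07q → q_m = 367.27273.
Price p_m = 170.8 − 0.075·367.27273 = 143.25455; MC(q_m) = 90 + 0.07·367.27273 = 115.70909.
Competitive q* = 557.24138, so Δq = 189.96865; wedge = 143.25455 − 115.70909 = 27.54546.
Welfare loss = ½ × 189.96865 × 27.54546 = $2616.39 thousand.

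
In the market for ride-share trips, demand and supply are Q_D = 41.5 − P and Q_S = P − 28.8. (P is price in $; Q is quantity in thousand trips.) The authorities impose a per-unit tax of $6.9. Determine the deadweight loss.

In inverse form: demand P = 41.5 − Q, supply P = 28.8 + Q.
Competitive equilibrium: 41.5 − Q = 28.8 + Q → Q* = 6.35, P* = 35.15.
With the tax, the buyer price exceeds the seller price by 6.9: (41.5 − Q) − (28.8 + Q) = 6.9 → Q' = 2.9.
ΔQ = 6.35 − 2.9 = 3.45; the wedge equals the tax, 6.9.
Welfare loss = ½ × 3.45 × 6.9 = $11.90 thousand.

$11.90 thousand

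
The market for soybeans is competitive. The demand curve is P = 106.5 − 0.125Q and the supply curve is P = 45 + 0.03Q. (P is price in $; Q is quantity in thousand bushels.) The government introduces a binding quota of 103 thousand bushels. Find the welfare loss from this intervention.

Competitive equilibrium: 106.5 − 0.125Q = 45 + 0.03Q → Q* = 396.7742, P* = 56.9032.
At Q = 103: demand price = 106.5 − 0.125·103 = 93.625; supply price = 45 + 0.03·103 = 48.09.
ΔQ = 396.7742 − 103 = 293.7742; wedge = 93.625 − 48.09 = 45.535.
Welfare loss = ½ × 293.7742 × 45.535 = $6688.50 thousand.

$6688.50 thousand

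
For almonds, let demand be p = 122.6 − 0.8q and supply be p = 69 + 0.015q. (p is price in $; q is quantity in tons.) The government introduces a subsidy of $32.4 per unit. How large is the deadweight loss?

Competitive equilibrium: 122.6 − 0.8q = 69 + 0.015q → q* = 65.7669, p* = 69.9865.
The subsidy lowers effective supply by 32.4: p = 36.6 + 0.015q.
New quantity: 122.6 − 0.8q = 36.6 + 0.015q → q' = 105.5215.
Overproduction Δq = 105.5215 − 65.7669 = 39.7546; wedge = subsidy = 32.4.
Deadweight loss = ½ × 39.7546 × 32.4 = $644.02.

$644.02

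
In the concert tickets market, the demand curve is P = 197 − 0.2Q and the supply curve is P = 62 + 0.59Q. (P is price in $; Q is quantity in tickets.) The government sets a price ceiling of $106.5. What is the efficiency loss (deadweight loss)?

Competitive equilibrium: 197 − 0.2Q = 62 + 0.59Q → Q* = 170.8861, P* = 162.8228.
At the ceiling P = 106.5, quantity supplied = (106.5 − 62)/0.59 = 75.4237.
Willingness to pay at Q' = 75.4237: 197 − 0.2·75.4237 = 181.9153.
ΔQ = 170.8861 − 75.4237 = 95.4624; wedge = 181.9153 − 106.5 = 75.4153.
The triangle = ½ × 95.4624 × 75.4153 = $3599.66.

$3599.66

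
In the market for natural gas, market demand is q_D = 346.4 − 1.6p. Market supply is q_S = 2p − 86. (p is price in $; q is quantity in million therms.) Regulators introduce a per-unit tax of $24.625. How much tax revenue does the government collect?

In inverse form: demand p = 216.5 − 0.625q, supply p = 43 + 0.5q.
Competitive equilibrium: 216.5 − 0.625q = 43 + 0.5q → q* = 154.2222, p* = 120.1111.
With the tax, the buyer price exceeds the seller price by 24.625: (216.5 − 0.625q) − (43 + 0.5q) = 24.625 → q' = 132.3333.
Tax revenue = 24.625 × 132.3333 = $3258.71 million.

$3258.71 million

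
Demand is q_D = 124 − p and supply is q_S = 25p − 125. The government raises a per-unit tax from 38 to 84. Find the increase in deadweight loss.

2698.08

In inverse form: demand p = 124 − q, supply p = 5 + 0.04q.
Competitive equilibrium: 124 − q = 5 + 0.04q → q* = 114.4231, p* = 9.5769.
For a per-unit tax t: Δq = t/1.04, so DWL = ½·t·(t/1.04) = t²/2.08.
At t = 38: DWL = 694.231. At t = 84: DWL = 3392.308.
Increase = 3392.308 − 694.231 = 2698.08.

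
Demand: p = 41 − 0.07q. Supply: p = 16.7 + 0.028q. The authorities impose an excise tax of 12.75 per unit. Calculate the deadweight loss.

Competitive equilibrium: 41 − 0.07q = 16.7 + 0.028q → q* = 247.9592, p* = 23.6429.
With the tax, the buyer price exceeds the seller price by 12.75: (41 − 0.07q) − (16.7 + 0.028q) = 12.75 → q' = 117.8571.
Δq = 247.9592 − 117.8571 = 130.1021; the wedge equals the tax, 12.75.
The triangle = ½ × 130.1021 × 12.75 = 829.40.

829.40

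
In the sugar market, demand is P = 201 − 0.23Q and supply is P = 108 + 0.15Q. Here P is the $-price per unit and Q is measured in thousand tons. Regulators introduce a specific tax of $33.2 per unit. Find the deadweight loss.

$1450.32 thousand

Competitive equilibrium: 201 − 0.23Q = 108 + 0.15Q → Q* = 244.7368, P* = 144.7105.
With the tax, the buyer price exceeds the seller price by 33.2: (201 − 0.23Q) − (108 + 0.15Q) = 33.2 → Q' = 157.3684.
ΔQ = 244.7368 − 157.3684 = 87.3684; the wedge equals the tax, 33.2.
The triangle = ½ × 87.3684 × 33.2 = $1450.32 thousand.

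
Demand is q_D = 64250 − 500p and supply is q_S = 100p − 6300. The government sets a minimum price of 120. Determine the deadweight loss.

In inverse form: demand p = 128.5 − 0.002q, supply p = 63 + 0.01q.
Competitive equilibrium: 128.5 − 0.002q = 63 + 0.01q → q* = 5458.3333, p* = 117.5833.
At the floor p = 120, quantity demanded = (128.5 − 120)/0.002 = 4250.
Sellers' marginal cost at q' = 4250: 63 + 0.01·4250 = 105.5.
Δq = 5458.3333 − 4250 = 1208.3333; wedge = 120 − 105.5 = 14.5.
The triangle = ½ × 1208.3333 × 14.5 = 8760.42.

8760.42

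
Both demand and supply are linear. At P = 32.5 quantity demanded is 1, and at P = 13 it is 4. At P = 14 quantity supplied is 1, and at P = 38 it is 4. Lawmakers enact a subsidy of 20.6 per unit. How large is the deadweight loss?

Demand slope = (13 − 32.5)/(4 − 1) = −6.5, so P = 39 − 6.5Q.
Supply slope = (38 − 14)/(4 − 1) = 8, so P = 6 + 8Q.
Competitive equilibrium: 39 − 6.5Q = 6 + 8Q → Q* = 2.2759, P* = 24.2069.
The subsidy lowers effective supply by 20.6: P = 8Q − 14.6.
New quantity: 39 − 6.5Q = 8Q − 14.6 → Q' = 3.6966.
Overproduction ΔQ = 3.6966 − 2.2759 = 1.4207; wedge = subsidy = 20.6.
DWL = ½ × 1.4207 × 20.6 = 14.63.

14.63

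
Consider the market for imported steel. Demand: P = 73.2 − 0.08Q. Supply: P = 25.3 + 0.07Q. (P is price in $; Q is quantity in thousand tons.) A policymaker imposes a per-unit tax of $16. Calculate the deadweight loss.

$853.33 thousand

Competitive equilibrium: 73.2 − 0.08Q = 25.3 + 0.07Q → Q* = 319.3333, P* = 47.6533.
With the tax, the buyer price exceeds the seller price by 16: (73.2 − 0.08Q) − (25.3 + 0.07Q) = 16 → Q' = 212.6667.
ΔQ = 319.3333 − 212.6667 = 106.6666; the wedge equals the tax, 16.
Deadweight loss = ½ × 106.6666 × 16 = $853.33 thousand.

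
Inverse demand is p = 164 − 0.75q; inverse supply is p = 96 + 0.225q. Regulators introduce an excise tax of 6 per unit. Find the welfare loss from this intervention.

18.46

Competitive equilibrium: 164 − 0.75q = 96 + 0.225q → q* = 69.7436, p* = 111.6923.
With the tax, the buyer price exceeds the seller price by 6: (164 − 0.75q) − (96 + 0.225q) = 6 → q' = 63.5897.
Δq = 69.7436 − 63.5897 = 6.1539; the wedge equals the tax, 6.
Welfare loss = ½ × 6.1539 × 6 = 18.46.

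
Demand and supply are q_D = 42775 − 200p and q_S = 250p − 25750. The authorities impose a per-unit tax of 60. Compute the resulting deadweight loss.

In inverse form: demand p = 213.875 − 0.005q, supply p = 103 + 0.004q.
Competitive equilibrium: 213.875 − 0.005q = 103 + 0.004q → q* = 12319.4444, p* = 152.2778.
With the tax, the buyer price exceeds the seller price by 60: (213.875 − 0.005q) − (103 + 0.004q) = 60 → q' = 5652.7778.
Δq = 12319.4444 − 5652.7778 = 6666.6666; the wedge equals the tax, 60.
Welfare loss = ½ × 6666.6666 × 60 = 200000.

200000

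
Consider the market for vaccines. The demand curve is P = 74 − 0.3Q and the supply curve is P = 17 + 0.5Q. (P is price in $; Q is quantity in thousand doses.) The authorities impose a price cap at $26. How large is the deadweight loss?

Competitive equilibrium: 74 − 0.3Q = 17 + 0.5Q → Q* = 71.25, P* = 52.625.
At the ceiling P = 26, quantity supplied = (26 − 17)/0.5 = 18.
Willingness to pay at Q' = 18: 74 − 0.3·18 = 68.6.
ΔQ = 71.25 − 18 = 53.25; wedge = 68.6 − 26 = 42.6.
Welfare loss = ½ × 53.25 × 42.6 = $1134.225 thousand.

$1134.225 thousand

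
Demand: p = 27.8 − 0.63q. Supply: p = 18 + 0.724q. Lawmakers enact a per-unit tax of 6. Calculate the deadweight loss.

13.29

Competitive equilibrium: 27.8 − 0.63q = 18 + 0.724q → q* = 7.2378, p* = 23.2402.
With the tax, the buyer price exceeds the seller price by 6: (27.8 − 0.63q) − (18 + 0.724q) = 6 → q' = 2.8065.
Δq = 7.2378 − 2.8065 = 4.4313; the wedge equals the tax, 6.
The triangle = ½ × 4.4313 × 6 = 13.29.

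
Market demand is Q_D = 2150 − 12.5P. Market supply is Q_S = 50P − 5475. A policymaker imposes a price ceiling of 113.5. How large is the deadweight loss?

9031.25

In inverse form: demand P = 172 − 0.08Q, supply P = 109.5 + 0.02Q.
Competitive equilibrium: 172 − 0.08Q = 109.5 + 0.02Q → Q* = 625, P* = 122.
At the ceiling P = 113.5, quantity supplied = (113.5 − 109.5)/0.02 = 200.
Willingness to pay at Q' = 200: 172 − 0.08·200 = 156.
ΔQ = 625 − 200 = 425; wedge = 156 − 113.5 = 42.5.
Welfare loss = ½ × 425 × 42.5 = 9031.25.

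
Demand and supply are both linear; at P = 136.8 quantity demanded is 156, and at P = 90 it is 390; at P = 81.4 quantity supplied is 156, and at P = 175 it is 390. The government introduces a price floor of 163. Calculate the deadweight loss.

Demand slope = (90 − 136.8)/(390 − 156) = −0.2, so P = 168 − 0.2Q.
Supply slope = (175 − 81.4)/(390 − 156) = 0.4, so P = 19 + 0.4Q.
Competitive equilibrium: 168 − 0.2Q = 19 + 0.4Q → Q* = 248.3333, P* = 118.3333.
At the floor P = 163, quantity demanded = (168 − 163)/0.2 = 25.
Sellers' marginal cost at Q' = 25: 19 + 0.4·25 = 29.
ΔQ = 248.3333 − 25 = 223.3333; wedge = 163 − 29 = 134.
Welfare loss = ½ × 223.3333 × 134 = 14963.33.

14963.33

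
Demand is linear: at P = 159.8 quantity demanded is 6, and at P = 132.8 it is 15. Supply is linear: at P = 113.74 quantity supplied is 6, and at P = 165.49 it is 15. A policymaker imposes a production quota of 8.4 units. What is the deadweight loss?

35.89

Demand slope = (132.8 − 159.8)/(15 − 6) = −3, so P = 177.8 − 3Q.
Supply slope = (165.49 − 113.74)/(15 − 6) = 5.75, so P = 79.24 + 5.75Q.
Competitive equilibrium: 177.8 − 3Q = 79.24 + 5.75Q → Q* = 11.264, P* = 144.008.
At Q = 8.4: demand price = 177.8 − 3·8.4 = 152.6; supply price = 79.24 + 5.75·8.4 = 127.54.
ΔQ = 11.264 − 8.4 = 2.864; wedge = 152.6 − 127.54 = 25.06.
The triangle = ½ × 2.864 × 25.06 = 35.89.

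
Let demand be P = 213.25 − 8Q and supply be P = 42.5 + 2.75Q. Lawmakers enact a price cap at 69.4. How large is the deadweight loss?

Competitive equilibrium: 213.25 − 8Q = 42.5 + 2.75Q → Q* = 15.8837, P* = 86.1802.
At the ceiling P = 69.4, quantity supplied = (69.4 − 42.5)/2.75 = 9.7818.
Willingness to pay at Q' = 9.7818: 213.25 − 8·9.7818 = 134.9956.
ΔQ = 15.8837 − 9.7818 = 6.1019; wedge = 134.9956 − 69.4 = 65.5956.
DWL = ½ × 6.1019 × 65.5956 = 200.13.

200.13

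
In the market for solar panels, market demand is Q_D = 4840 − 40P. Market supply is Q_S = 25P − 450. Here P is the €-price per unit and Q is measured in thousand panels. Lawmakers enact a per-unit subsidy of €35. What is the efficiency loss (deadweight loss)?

In inverse form: demand P = 121 − 0.025Q, supply P = 18 + 0.04Q.
Competitive equilibrium: 121 − 0.025Q = 18 + 0.04Q → Q* = 1584.6154, P* = 81.3846.
The subsidy lowers effective supply by 35: P = 0.04Q − 17.
New quantity: 121 − 0.025Q = 0.04Q − 17 → Q' = 2123.0769.
Overproduction ΔQ = 2123.0769 − 1584.6154 = 538.4615; wedge = subsidy = 35.
The triangle = ½ × 538.4615 × 35 = €9423.08 thousand.

€9423.08 thousand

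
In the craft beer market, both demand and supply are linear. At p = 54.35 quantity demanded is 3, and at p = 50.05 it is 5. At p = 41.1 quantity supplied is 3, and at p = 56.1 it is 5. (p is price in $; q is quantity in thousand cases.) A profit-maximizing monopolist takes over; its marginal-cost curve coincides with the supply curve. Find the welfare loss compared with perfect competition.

$3.06 thousand

Demand slope = (50.05 − 54.35)/(5 − 3) = −2.15, so p = 60.8 − 2.15q.
Supply slope = (56.1 − 41.1)/(5 − 3) = 7.5, so p = 18.6 + 7.5q.
Competitive equilibrium: 60.8 − 2.15q = 18.6 + 7.5q → q* = 4.3731, p* = 51.3979.
Marginal revenue: MR = 60.8 − 4.3q. Set MR = MC: 60.8 − 4.3q = 18.6 + 7.5q → q_m = 3.5763.
Price p_m = 60.8 − 2.15·3.5763 = 53.111; MC(q_m) = 18.6 + 7.5·3.5763 = 45.4223.
Competitive q* = 4.3731, so Δq = 0.7968; wedge = 53.111 − 45.4223 = 7.6887.
Welfare loss = ½ × 0.7968 × 7.6887 = $3.06 thousand.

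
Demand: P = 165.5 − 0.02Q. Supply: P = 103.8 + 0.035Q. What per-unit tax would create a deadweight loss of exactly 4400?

Competitive equilibrium: 165.5 − 0.02Q = 103.8 + 0.035Q → Q* = 1121.8182, P* = 143.0636.
A tax t gives ΔQ = t/0.055 and wedge t, so DWL = t²/0.11.
t²/0.11 = 4400 → t² = 484 → t = 22.

22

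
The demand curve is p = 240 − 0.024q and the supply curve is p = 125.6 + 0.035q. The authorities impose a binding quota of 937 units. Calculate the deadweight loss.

Competitive equilibrium: 240 − 0.024q = 125.6 + 0.035q → q* = 1938.9831, p* = 193.4644.
At q = 937: demand price = 240 − 0.024·937 = 217.512; supply price = 125.6 + 0.035·937 = 158.395.
Δq = 1938.9831 − 937 = 1001.9831; wedge = 217.512 − 158.395 = 59.117.
The triangle = ½ × 1001.9831 × 59.117 = 29617.12.

29617.12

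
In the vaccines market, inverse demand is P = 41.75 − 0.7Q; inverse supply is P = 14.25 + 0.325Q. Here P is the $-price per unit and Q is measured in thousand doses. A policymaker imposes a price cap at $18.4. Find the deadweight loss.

Competitive equilibrium: 41.75 − 0.7Q = 14.25 + 0.325Q → Q* = 26.8293, P* = 22.9695.
At the ceiling P = 18.4, quantity supplied = (18.4 − 14.25)/0.325 = 12.7692.
Willingness to pay at Q' = 12.7692: 41.75 − 0.7·12.7692 = 32.8116.
ΔQ = 26.8293 − 12.7692 = 14.0601; wedge = 32.8116 − 18.4 = 14.4116.
Deadweight loss = ½ × 14.0601 × 14.4116 = $101.31 thousand.

$101.31 thousand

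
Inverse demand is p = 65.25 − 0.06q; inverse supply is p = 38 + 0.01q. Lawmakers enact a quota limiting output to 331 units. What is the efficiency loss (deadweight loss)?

118.90

Competitive equilibrium: 65.25 − 0.06q = 38 + 0.01q → q* = 389.2857, p* = 41.8929.
At q = 331: demand price = 65.25 − 0.06·331 = 45.39; supply price = 38 + 0.01·331 = 41.31.
Δq = 389.2857 − 331 = 58.2857; wedge = 45.39 − 41.31 = 4.08.
DWL = ½ × 58.2857 × 4.08 = 118.90.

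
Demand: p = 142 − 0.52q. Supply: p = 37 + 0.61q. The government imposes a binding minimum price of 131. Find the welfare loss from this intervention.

Competitive equilibrium: 142 − 0.52q = 37 + 0.61q → q* = 92.92035, p* = 93.68142.
At the floor p = 131, quantity demanded = (142 − 131)/0.52 = 21.15385.
Sellers' marginal cost at q' = 21.15385: 37 + 0.61·21.15385 = 49.90385.
Δq = 92.92035 − 21.15385 = 71.7665; wedge = 131 − 49.90385 = 81.09615.
DWL = ½ × 71.7665 × 81.09615 = 2909.99.

2909.99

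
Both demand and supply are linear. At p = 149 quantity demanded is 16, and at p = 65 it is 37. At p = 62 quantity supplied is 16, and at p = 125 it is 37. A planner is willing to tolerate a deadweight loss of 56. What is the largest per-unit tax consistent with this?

Demand slope = (65 − 149)/(37 − 16) = −4, so p = 213 − 4q.
Supply slope = (125 − 62)/(37 − 16) = 3, so p = 14 + 3q.
Competitive equilibrium: 213 − 4q = 14 + 3q → q* = 28.4286, p* = 99.2857.
A tax t gives Δq = t/7 and wedge t, so DWL = t²/14.
t²/14 = 56 → t² = 784 → t = 28.

28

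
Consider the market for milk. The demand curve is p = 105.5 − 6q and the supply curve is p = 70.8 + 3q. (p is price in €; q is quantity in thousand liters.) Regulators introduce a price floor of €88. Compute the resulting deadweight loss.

€3.97 thousand

Competitive equilibrium: 105.5 − 6q = 70.8 + 3q → q* = 3.8556, p* = 82.3667.
At the floor p = 88, quantity demanded = (105.5 − 88)/6 = 2.9167.
Sellers' marginal cost at q' = 2.9167: 70.8 + 3·2.9167 = 79.5501.
Δq = 3.8556 − 2.9167 = 0.9389; wedge = 88 − 79.5501 = 8.4499.
Welfare loss = ½ × 0.9389 × 8.4499 = €3.97 thousand.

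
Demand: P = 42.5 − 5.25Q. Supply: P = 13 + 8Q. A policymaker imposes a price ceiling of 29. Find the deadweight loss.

0.34

Competitive equilibrium: 42.5 − 5.25Q = 13 + 8Q → Q* = 2.2264, P* = 30.8113.
At the ceiling P = 29, quantity supplied = (29 − 13)/8 = 2.
Willingness to pay at Q' = 2: 42.5 − 5.25·2 = 32.
ΔQ = 2.2264 − 2 = 0.2264; wedge = 32 − 29 = 3.
Deadweight loss = ½ × 0.2264 × 3 = 0.34.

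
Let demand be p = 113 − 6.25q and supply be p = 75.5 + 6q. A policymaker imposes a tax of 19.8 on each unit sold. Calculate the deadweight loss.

16

Competitive equilibrium: 113 − 6.25q = 75.5 + 6q → q* = 3.0612, p* = 93.8673.
With the tax, the buyer price exceeds the seller price by 19.8: (113 − 6.25q) − (75.5 + 6q) = 19.8 → q' = 1.4449.
Δq = 3.0612 − 1.4449 = 1.6163; the wedge equals the tax, 19.8.
The triangle = ½ × 1.6163 × 19.8 = 16.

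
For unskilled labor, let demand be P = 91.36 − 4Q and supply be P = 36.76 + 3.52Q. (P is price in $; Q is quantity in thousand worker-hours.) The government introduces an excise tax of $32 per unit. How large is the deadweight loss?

Competitive equilibrium: 91.36 − 4Q = 36.76 + 3.52Q → Q* = 7.26064, P* = 62.31745.
With the tax, the buyer price exceeds the seller price by 32: (91.36 − 4Q) − (36.76 + 3.52Q) = 32 → Q' = 3.00532.
ΔQ = 7.26064 − 3.00532 = 4.25532; the wedge equals the tax, 32.
Welfare loss = ½ × 4.25532 × 32 = $68.09 thousand.

$68.09 thousand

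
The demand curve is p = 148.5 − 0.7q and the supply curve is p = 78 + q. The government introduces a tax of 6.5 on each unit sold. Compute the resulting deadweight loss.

Competitive equilibrium: 148.5 − 0.7q = 78 + q → q* = 41.4706, p* = 119.4706.
With the tax, the buyer price exceeds the seller price by 6.5: (148.5 − 0.7q) − (78 + q) = 6.5 → q' = 37.6471.
Δq = 41.4706 − 37.6471 = 3.8235; the wedge equals the tax, 6.5.
Deadweight loss = ½ × 3.8235 × 6.5 = 12.43.

12.43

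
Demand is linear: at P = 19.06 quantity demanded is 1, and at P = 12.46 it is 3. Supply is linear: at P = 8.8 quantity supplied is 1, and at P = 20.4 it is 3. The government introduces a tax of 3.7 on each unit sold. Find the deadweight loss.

Demand slope = (12.46 − 19.06)/(3 − 1) = −3.3, so P = 22.36 − 3.3Q.
Supply slope = (20.4 − 8.8)/(3 − 1) = 5.8, so P = 3 + 5.8Q.
Competitive equilibrium: 22.36 − 3.3Q = 3 + 5.8Q → Q* = 2.1275, P* = 15.3393.
With the tax, the buyer price exceeds the seller price by 3.7: (22.36 − 3.3Q) − (3 + 5.8Q) = 3.7 → Q' = 1.7209.
ΔQ = 2.1275 − 1.7209 = 0.4066; the wedge equals the tax, 3.7.
The triangle = ½ × 0.4066 × 3.7 = 0.75.

0.75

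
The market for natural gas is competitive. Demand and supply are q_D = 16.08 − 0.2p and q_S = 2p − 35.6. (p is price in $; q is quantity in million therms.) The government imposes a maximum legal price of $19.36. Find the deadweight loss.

$187.71 million

In inverse form: demand p = 80.4 − 5q, supply p = 17.8 + 0.5q.
Competitive equilibrium: 80.4 − 5q = 17.8 + 0.5q → q* = 11.3818, p* = 23.4909.
At the ceiling p = 19.36, quantity supplied = (19.36 − 17.8)/0.5 = 3.12.
Willingness to pay at q' = 3.12: 80.4 − 5·3.12 = 64.8.
Δq = 11.3818 − 3.12 = 8.2618; wedge = 64.8 − 19.36 = 45.44.
DWL = ½ × 8.2618 × 45.44 = $187.71 million.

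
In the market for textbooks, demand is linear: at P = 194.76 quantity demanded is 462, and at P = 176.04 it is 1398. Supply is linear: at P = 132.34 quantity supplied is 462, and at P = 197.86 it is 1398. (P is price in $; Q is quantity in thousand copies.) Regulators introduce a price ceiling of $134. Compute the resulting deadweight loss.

$20190.93 thousand

Demand slope = (176.04 − 194.76)/(1398 − 462) = −0.02, so P = 204 − 0.02Q.
Supply slope = (197.86 − 132.34)/(1398 − 462) = 0.07, so P = 100 + 0.07Q.
Competitive equilibrium: 204 − 0.02Q = 100 + 0.07Q → Q* = 1155.5556, P* = 180.8889.
At the ceiling P = 134, quantity supplied = (134 − 100)/0.07 = 485.7143.
Willingness to pay at Q' = 485.7143: 204 − 0.02·485.7143 = 194.2857.
ΔQ = 1155.5556 − 485.7143 = 669.8413; wedge = 194.2857 − 134 = 60.2857.
The triangle = ½ × 669.8413 × 60.2857 = $20190.93 thousand.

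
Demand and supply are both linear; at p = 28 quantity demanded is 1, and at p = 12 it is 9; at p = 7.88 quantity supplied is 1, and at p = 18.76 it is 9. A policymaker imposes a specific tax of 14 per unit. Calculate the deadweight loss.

Demand slope = (12 − 28)/(9 − 1) = −2, so p = 30 − 2q.
Supply slope = (18.76 − 7.88)/(9 − 1) = 1.36, so p = 6.52 + 1.36q.
Competitive equilibrium: 30 − 2q = 6.52 + 1.36q → q* = 6.9881, p* = 16.0238.
With the tax, the buyer price exceeds the seller price by 14: (30 − 2q) − (6.52 + 1.36q) = 14 → q' = 2.8214.
Δq = 6.9881 − 2.8214 = 4.1667; the wedge equals the tax, 14.
DWL = ½ × 4.1667 × 14 = 29.17.

29.17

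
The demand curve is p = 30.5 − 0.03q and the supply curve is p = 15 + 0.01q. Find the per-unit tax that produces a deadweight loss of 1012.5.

Competitive equilibrium: 30.5 − 0.03q = 15 + 0.01q → q* = 387.5, p* = 18.875.
A tax t gives Δq = t/0.04 and wedge t, so DWL = t²/0.08.
t²/0.08 = 1012.5 → t² = 81 → t = 9.

9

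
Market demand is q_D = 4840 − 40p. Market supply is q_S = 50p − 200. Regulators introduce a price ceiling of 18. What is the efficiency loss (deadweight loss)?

81225

In inverse form: demand p = 121 − 0.025q, supply p = 4 + 0.02q.
Competitive equilibrium: 121 − 0.025q = 4 + 0.02q → q* = 2600, p* = 56.
At the ceiling p = 18, quantity supplied = (18 − 4)/0.02 = 700.
Willingness to pay at q' = 700: 121 − 0.025·700 = 103.5.
Δq = 2600 − 700 = 1900; wedge = 103.5 − 18 = 85.5.
DWL = ½ × 1900 × 85.5 = 81225.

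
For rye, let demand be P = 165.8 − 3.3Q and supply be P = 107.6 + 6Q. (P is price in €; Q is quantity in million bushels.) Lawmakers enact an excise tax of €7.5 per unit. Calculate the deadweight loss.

€3.02 million

Competitive equilibrium: 165.8 − 3.3Q = 107.6 + 6Q → Q* = 6.2581, P* = 145.1484.
With the tax, the buyer price exceeds the seller price by 7.5: (165.8 − 3.3Q) − (107.6 + 6Q) = 7.5 → Q' = 5.4516.
ΔQ = 6.2581 − 5.4516 = 0.8065; the wedge equals the tax, 7.5.
DWL = ½ × 0.8065 × 7.5 = €3.02 million.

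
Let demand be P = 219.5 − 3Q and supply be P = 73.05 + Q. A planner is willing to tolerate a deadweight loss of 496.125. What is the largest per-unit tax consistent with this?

Competitive equilibrium: 219.5 − 3Q = 73.05 + Q → Q* = 36.6125, P* = 109.6625.
A tax t gives ΔQ = t/4 and wedge t, so DWL = t²/8.
t²/8 = 496.125 → t² = 3969 → t = 63.

63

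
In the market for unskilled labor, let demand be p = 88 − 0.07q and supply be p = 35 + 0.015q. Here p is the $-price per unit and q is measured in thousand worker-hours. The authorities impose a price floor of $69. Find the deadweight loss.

$5268.94 thousand

Competitive equilibrium: 88 − 0.07q = 35 + 0.015q → q* = 623.5294, p* = 44.3529.
At the floor p = 69, quantity demanded = (88 − 69)/0.07 = 271.4286.
Sellers' marginal cost at q' = 271.4286: 35 + 0.015·271.4286 = 39.0714.
Δq = 623.5294 − 271.4286 = 352.1008; wedge = 69 − 39.0714 = 29.9286.
Welfare loss = ½ × 352.1008 × 29.9286 = $5268.94 thousand.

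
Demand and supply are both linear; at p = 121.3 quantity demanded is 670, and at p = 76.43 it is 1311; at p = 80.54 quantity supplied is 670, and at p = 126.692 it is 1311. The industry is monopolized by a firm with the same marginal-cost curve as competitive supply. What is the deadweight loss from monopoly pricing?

7089.98

Demand slope = (76.43 − 121.3)/(1311 − 670) = −0.07, so p = 168.2 − 0.07q.
Supply slope = (126.692 − 80.54)/(1311 − 670) = 0.072, so p = 32.3 + 0.072q.
Competitive equilibrium: 168.2 − 0.07q = 32.3 + 0.072q → q* = 957.04225, p* = 101.20704.
Marginal revenue: MR = 168.2 − 0.14q. Set MR = MC: 168.2 − 0.14q = 32.3 + 0.072q → q_m = 641.03774.
Price p_m = 168.2 − 0.07·641.03774 = 123.32736; MC(q_m) = 32.3 + 0.072·641.03774 = 78.45472.
Competitive q* = 957.04225, so Δq = 316.00451; wedge = 123.32736 − 78.45472 = 44.87264.
DWL = ½ × 316.00451 × 44.87264 = 7089.98.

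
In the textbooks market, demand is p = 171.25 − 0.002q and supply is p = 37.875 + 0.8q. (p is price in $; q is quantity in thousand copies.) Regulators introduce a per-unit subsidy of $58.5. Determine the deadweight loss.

Competitive equilibrium: 171.25 − 0.002q = 37.875 + 0.8q → q* = 166.303, p* = 170.9174.
The subsidy lowers effective supply by 58.5: p = 0.8q − 20.625.
New quantity: 171.25 − 0.002q = 0.8q − 20.625 → q' = 239.2456.
Overproduction Δq = 239.2456 − 166.303 = 72.9426; wedge = subsidy = 58.5.
DWL = ½ × 72.9426 × 58.5 = $2133.57 thousand.

$2133.57 thousand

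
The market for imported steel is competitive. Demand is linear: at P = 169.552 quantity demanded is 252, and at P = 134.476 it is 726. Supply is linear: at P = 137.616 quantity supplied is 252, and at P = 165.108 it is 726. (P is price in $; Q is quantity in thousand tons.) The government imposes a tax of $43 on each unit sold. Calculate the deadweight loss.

$7003.79 thousand

Demand slope = (134.476 − 169.552)/(726 − 252) = −0.074, so P = 188.2 − 0.074Q.
Supply slope = (165.108 − 137.616)/(726 − 252) = 0.058, so P = 123 + 0.058Q.
Competitive equilibrium: 188.2 − 0.074Q = 123 + 0.058Q → Q* = 493.9394, P* = 151.6485.
With the tax, the buyer price exceeds the seller price by 43: (188.2 − 0.074Q) − (123 + 0.058Q) = 43 → Q' = 168.1818.
ΔQ = 493.9394 − 168.1818 = 325.7576; the wedge equals the tax, 43.
The triangle = ½ × 325.7576 × 43 = $7003.79 thousand.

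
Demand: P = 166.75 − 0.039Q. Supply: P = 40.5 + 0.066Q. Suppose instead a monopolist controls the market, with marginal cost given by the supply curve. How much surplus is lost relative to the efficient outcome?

Competitive equilibrium: 166.75 − 0.039Q = 40.5 + 0.066Q → Q* = 1202.381, P* = 119.8571.
Marginal revenue: MR = 166.75 − 0.078Q. Set MR = MC: 166.75 − 0.078Q = 40.5 + 0.066Q → Q_m = 876.7361.
Price P_m = 166.75 − 0.039·876.7361 = 132.5573; MC(Q_m) = 40.5 + 0.066·876.7361 = 98.3646.
Competitive Q* = 1202.381, so ΔQ = 325.6449; wedge = 132.5573 − 98.3646 = 34.1927.
DWL = ½ × 325.6449 × 34.1927 = 5567.34.

5567.34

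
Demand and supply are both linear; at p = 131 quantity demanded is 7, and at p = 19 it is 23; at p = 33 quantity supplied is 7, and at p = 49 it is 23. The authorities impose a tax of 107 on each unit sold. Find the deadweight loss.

Demand slope = (19 − 131)/(23 − 7) = −7, so p = 180 − 7q.
Supply slope = (49 − 33)/(23 − 7) = 1, so p = 26 + q.
Competitive equilibrium: 180 − 7q = 26 + q → q* = 19.25, p* = 45.25.
With the tax, the buyer price exceeds the seller price by 107: (180 − 7q) − (26 + q) = 107 → q' = 5.875.
Δq = 19.25 − 5.875 = 13.375; the wedge equals the tax, 107.
Deadweight loss = ½ × 13.375 × 107 = 715.56.

715.56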